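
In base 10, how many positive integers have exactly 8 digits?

In base 10, the leading digit has 9 choices (1..9); each of the remaining 7 digits has 10 choices.
Total: 9 x 10^7.

Final answer: 90000000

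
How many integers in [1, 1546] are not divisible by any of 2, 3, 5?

|div by 2|=773, |div by 3|=515, |div by 5|=309.
|div by 2&3|=257, |div by 2&5|=154, |div by 3&5|=103, |div by all|=51.
By inclusion-exclusion, divisible by at least one: 773+515+309-257-154-103+51 = 1134.
Not divisible by any: 1546 - 1134.

Final answer: 412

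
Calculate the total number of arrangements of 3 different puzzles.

The number of ways to arrange 3 distinct objects is 3!.

Final answer: 3! = 6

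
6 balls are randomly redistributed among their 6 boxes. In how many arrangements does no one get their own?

D(n) = (n-1)(D(n-1) + D(n-2)), D(0)=1, D(1)=0.
D(2) = 1 x (0 + 1) = 1
D(3) = 2 x (1 + 0) = 2
D(4) = 3 x (2 + 1) = 9
D(5) = 4 x (9 + 2) = 44
D(6) = 5 x (D(5) + D(4)) = 5 x (44 + 9)

Final answer: D(6) = 265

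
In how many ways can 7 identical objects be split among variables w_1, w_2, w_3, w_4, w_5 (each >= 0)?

Stars and bars with 7 stars and 4 bars:
C(7+5-1, 5-1) = C(11,4).

Final answer: C(11,4) = 330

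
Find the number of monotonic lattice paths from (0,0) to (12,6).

Each path has 12 right steps and 6 up steps in some order (18 steps total).
Choose which 6 of the 18 steps are up: C(18,6).

Final answer: C(18,6) = 18564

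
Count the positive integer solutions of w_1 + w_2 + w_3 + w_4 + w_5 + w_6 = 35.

Substitute w'_i = w_i - 1 (so w'_i >= 0). Then sum w'_i = 35 - 6 = 29.
Stars and bars: C(29+6-1, 6-1) = C(34,5).

Final answer: C(34,5) = 278256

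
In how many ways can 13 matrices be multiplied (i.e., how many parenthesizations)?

This is counted by the nth Catalan number C_n. Here n = 13 - 1 = 12.
C_n = (2n)!/(n!(n+1)!), so C_{12} = 24!/(12! x 13!) = C(24,12)/13 = 2704156/13.

Final answer: C_{12} = 208012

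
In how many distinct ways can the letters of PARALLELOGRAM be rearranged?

Letters (A:3, E:1, G:1, L:3, M:1, O:1, P:1, R:2). Total letters: 13.
Permutations = 13!/(3! x 3! x 2!).

Final answer: 86486400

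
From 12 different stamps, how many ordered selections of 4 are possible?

P(12,4) = 12!/(12-4)! = 12!/8!.

Final answer: P(12,4) = 11880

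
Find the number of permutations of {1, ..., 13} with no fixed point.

Derangements satisfy D(n) = (n-1)(D(n-1) + D(n-2)), starting from D(0)=1, D(1)=0.
D(2) = 1 x (0 + 1) = 1
D(3) = 2 x (1 + 0) = 2
D(4) = 3 x (2 + 1) = 9
D(5) = 4 x (9 + 2) = 44
D(6) = 5 x (44 + 9) = 265
D(7) = 6 x (265 + 44) = 1854
D(8) = 7 x (1854 + 265) = 14833
D(9) = 8 x (14833 + 1854) = 133496
D(10) = 9 x (133496 + 14833) = 1334961
D(11) = 10 x (1334961 + 133496) = 14684570
D(12) = 11 x (14684570 + 1334961) = 176214841
D(13) = 12 x (D(12) + D(11)) = 12 x (176214841 + 14684570)

Final answer: D(13) = 2290792932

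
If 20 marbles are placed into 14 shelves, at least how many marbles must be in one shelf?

By the pigeonhole principle: ceiling(20/14).

Final answer: 2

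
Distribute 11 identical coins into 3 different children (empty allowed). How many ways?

Stars and bars: C(n+k-1, k-1) = C(13,2).

Final answer: C(13,2) = 78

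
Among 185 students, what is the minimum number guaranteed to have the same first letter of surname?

There are 26 possible values for first letter of surname. With 185 students and 26 categories, by pigeonhole: ceiling(185/26).

Final answer: 8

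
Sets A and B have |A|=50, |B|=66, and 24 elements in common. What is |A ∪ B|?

|A union B| = |A| + |B| - |A intersect B| = 50 + 66 - 24.

Final answer: 92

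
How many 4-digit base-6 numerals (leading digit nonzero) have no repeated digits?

The leading digit has 5 choices (anything but zero); the next has 5 (anything but the first), then 4, and so on, one fewer each time.
Total: 5 x 5 x 4 x 3.

Final answer: 300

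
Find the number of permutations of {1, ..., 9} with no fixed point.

D(n) = (n-1)(D(n-1) + D(n-2)), D(0)=1, D(1)=0.
D(2) = 1 x (0 + 1) = 1
D(3) = 2 x (1 + 0) = 2
D(4) = 3 x (2 + 1) = 9
D(5) = 4 x (9 + 2) = 44
D(6) = 5 x (44 + 9) = 265
D(7) = 6 x (265 + 44) = 1854
D(8) = 7 x (1854 + 265) = 14833
D(9) = 8 x (D(8) + D(7)) = 8 x (14833 + 1854)

Final answer: D(9) = 133496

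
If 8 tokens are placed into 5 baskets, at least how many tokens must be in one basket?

By the pigeonhole principle: ceiling(8/5).

Final answer: 2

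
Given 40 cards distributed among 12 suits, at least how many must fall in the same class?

By pigeonhole with 40 objects and 12 categories: ceiling(40/12).

Final answer: 4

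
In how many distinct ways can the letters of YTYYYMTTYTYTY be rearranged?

Letters (M:1, T:5, Y:7). Total letters: 13.
Permutations = 13!/(7! x 5!).

Final answer: 10296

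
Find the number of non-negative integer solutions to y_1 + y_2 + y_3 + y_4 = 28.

Stars and bars with 28 stars and 3 bars:
C(28+4-1, 4-1) = C(31,3).

Final answer: C(31,3) = 4495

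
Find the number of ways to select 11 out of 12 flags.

C(12,11) = 12!/(11! x 1!).

Final answer: \binom{12}{11} = 12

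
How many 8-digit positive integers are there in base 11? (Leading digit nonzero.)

Leading digit: 10 options (nonzero). Other 7 digit(s): 11 options each.
Total: 10 x 11^7.

Final answer: 194871710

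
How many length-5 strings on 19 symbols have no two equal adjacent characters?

Let g(n) count such strings. g(1) = 19, and each valid string of length n-1 extends in 18 ways (any symbol but the last), so g(n) = 18 g(n-1).
Total: g(5) = 19 x 18^4.

Final answer: 19 x 18^{4} = 1994544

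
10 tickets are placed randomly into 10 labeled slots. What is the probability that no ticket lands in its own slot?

Use the recurrence D(n) = (n-1)(D(n-1) + D(n-2)) with D(0)=1, D(1)=0.
Building up: D(2)=1, D(3)=2, D(4)=9, D(5)=44, D(6)=265, D(7)=1854, D(8)=14833, D(9)=133496, D(10)=1334961.
Total arrangements: 10! = 3628800.
Probability = D(10)/10! = 16481/44800.

Final answer: D(10)/10! = 1334961/3628800 = 0.367879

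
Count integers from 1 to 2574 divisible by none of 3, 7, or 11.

|div by 3|=858, |div by 7|=367, |div by 11|=234.
|div by 3&7|=122, |div by 3&11|=78, |div by 7&11|=33, |div by all|=11.
By inclusion-exclusion, divisible by at least one: 858+367+234-122-78-33+11 = 1237.
Not divisible by any: 2574 - 1237.

Final answer: 1337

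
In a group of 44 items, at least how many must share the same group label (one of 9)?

There are 9 possible values for group label (one of 9). With 44 items and 9 categories, by pigeonhole: ceiling(44/9).

Final answer: 5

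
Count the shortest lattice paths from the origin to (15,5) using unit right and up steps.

Each path has 15 right steps and 5 up steps in some order (20 steps total).
Choose which 5 of the 20 steps are up: C(20,5).

Final answer: C(20,5) = 15504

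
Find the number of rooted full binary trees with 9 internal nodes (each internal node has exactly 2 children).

The structures are counted by the Catalan number C_n. Here n = 9.
C_n = C(2n,n)/(n+1), so C_{9} = C(18,9)/10 = 48620/10.

Final answer: C_{9} = 4862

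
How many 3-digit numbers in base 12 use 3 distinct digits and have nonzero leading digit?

The leading digit has 11 choices (anything but zero); the next has 11 (anything but the first), then 10, and so on, one fewer each time.
Total: 11 x 11 x 10.

Final answer: 1210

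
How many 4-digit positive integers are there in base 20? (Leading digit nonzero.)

In base 20, the leading digit has 19 choices (1..19); each of the remaining 3 digits has 20 choices.
Total: 19 x 20^3.

Final answer: 152000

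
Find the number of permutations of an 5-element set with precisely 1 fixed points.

Choose which 1 elements are fixed: C(5,1) = 5.
Derange the remaining 4 using D(j) = (j-1)(D(j-1) + D(j-2)), D(0)=1, D(1)=0: D(2)=1, D(3)=2, D(4)=9.
Total: 5 x 9.

Final answer: C(5,1) D(4) = 45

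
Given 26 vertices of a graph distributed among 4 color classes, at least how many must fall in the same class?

By pigeonhole with 26 objects and 4 categories: ceiling(26/4).

Final answer: 7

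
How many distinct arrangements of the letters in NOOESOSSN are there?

Letters (E:1, N:2, O:3, S:3). Total letters: 9.
Permutations = 9!/(3! x 3! x 2!).

Final answer: 5040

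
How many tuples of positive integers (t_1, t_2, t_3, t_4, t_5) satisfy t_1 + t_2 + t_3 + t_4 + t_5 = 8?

Substitute t'_i = t_i - 1 (so t'_i >= 0). Then sum t'_i = 8 - 5 = 3.
Stars and bars: C(3+5-1, 5-1) = C(7,4).

Final answer: C(7,4) = 35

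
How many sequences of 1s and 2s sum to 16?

Let f(n) be the number of climbs. Removing the last move (1 or 2 steps) gives f(n) = f(n-1) + f(n-2); base cases f(1)=1, f(2)=2.
Iterating the recurrence: f(1)=1, f(2)=2, f(3)=3, f(4)=5, f(5)=8, f(6)=13, f(7)=21, f(8)=34, f(9)=55, f(10)=89, f(11)=144, f(12)=233, f(13)=377, f(14)=610, f(15)=987, f(16)=1597.

Final answer: 1597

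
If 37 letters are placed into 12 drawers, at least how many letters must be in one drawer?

By the pigeonhole principle: ceiling(37/12).

Final answer: 4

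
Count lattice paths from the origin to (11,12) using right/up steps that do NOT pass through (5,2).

Total paths to (11,12): C(23,12) = 1352078.
Paths through (5,2): C(7,2) x C(16,10) = 168168.
Avoiding (5,2): 1352078 - 168168.

Final answer: 1183910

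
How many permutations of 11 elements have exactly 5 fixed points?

Choose which 5 elements are fixed: C(11,5) = 462.
Derange the remaining 6 using D(j) = (j-1)(D(j-1) + D(j-2)), D(0)=1, D(1)=0: D(2)=1, D(3)=2, D(4)=9, D(5)=44, D(6)=265.
Total: 462 x 265.

Final answer: C(11,5) D(6) = 122430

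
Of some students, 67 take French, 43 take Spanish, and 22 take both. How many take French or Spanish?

|A union B| = |A| + |B| - |A intersect B| = 67 + 43 - 22.

Final answer: 88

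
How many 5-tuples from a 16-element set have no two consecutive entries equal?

First character: 16 choices. Each subsequent: 15 choices (must differ from the previous one).
Total: 16 x 15^4.

Final answer: 16 x 15^{4} = 810000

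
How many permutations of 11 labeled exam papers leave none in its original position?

Use the recurrence D(n) = (n-1)(D(n-1) + D(n-2)) with D(0)=1, D(1)=0.
D(2) = 1 x (0 + 1) = 1
D(3) = 2 x (1 + 0) = 2
D(4) = 3 x (2 + 1) = 9
D(5) = 4 x (9 + 2) = 44
D(6) = 5 x (44 + 9) = 265
D(7) = 6 x (265 + 44) = 1854
D(8) = 7 x (1854 + 265) = 14833
D(9) = 8 x (14833 + 1854) = 133496
D(10) = 9 x (133496 + 14833) = 1334961
D(11) = 10 x (D(10) + D(9)) = 10 x (1334961 + 133496)

Final answer: D(11) = 14684570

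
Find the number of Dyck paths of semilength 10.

Total monotonic paths to (10,10): C(20,10) = 184756.
Paths that cross above y=x (reflection bijection): C(20,11) = 167960.
Valid Dyck paths: 184756 - 167960.
(Check: C(20,10) - C(20,11) = C(20,10)/11, the Catalan number C_{10}.)

Final answer: C_{10} = 16796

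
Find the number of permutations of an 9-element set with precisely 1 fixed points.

Choose which 1 elements are fixed: C(9,1) = 9.
Derange the remaining 8 using D(j) = (j-1)(D(j-1) + D(j-2)), D(0)=1, D(1)=0: D(2)=1, D(3)=2, D(4)=9, D(5)=44, D(6)=265, D(7)=1854, D(8)=14833.
Total: 9 x 14833.

Final answer: C(9,1) D(8) = 133497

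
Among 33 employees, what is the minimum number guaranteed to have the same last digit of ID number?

There are 10 possible values for last digit of ID number. With 33 employees and 10 categories, by pigeonhole: ceiling(33/10).

Final answer: 4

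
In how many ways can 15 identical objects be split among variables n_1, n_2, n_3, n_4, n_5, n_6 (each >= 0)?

Stars and bars with 15 stars and 5 bars:
C(15+6-1, 6-1) = C(20,5).

Final answer: C(20,5) = 15504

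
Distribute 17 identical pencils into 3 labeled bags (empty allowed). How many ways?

Stars and bars: C(n+k-1, k-1) = C(19,2).

Final answer: C(19,2) = 171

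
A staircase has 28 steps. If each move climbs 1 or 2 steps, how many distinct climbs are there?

Let f(n) count the ways. The last step is size 1 or 2, so f(n) = f(n-1) + f(n-2) with f(1)=1, f(2)=2.
Iterating the recurrence: f(1)=1, f(2)=2, f(3)=3, f(4)=5, f(5)=8, f(6)=13, f(7)=21, f(8)=34, f(9)=55, f(10)=89, f(11)=144, f(12)=233, f(13)=377, f(14)=610, f(15)=987, f(16)=1597, f(17)=2584, f(18)=4181, f(19)=6765, f(20)=10946, f(21)=17711, f(22)=28657, f(23)=46368, f(24)=75025, f(25)=121393, f(26)=196418, f(27)=317811, f(28)=514229.

Final answer: 514229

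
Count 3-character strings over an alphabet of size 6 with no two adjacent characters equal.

Let g(n) count such strings. g(1) = 6, and each valid string of length n-1 extends in 5 ways (any symbol but the last), so g(n) = 5 g(n-1).
Total: g(3) = 6 x 5^2.

Final answer: 6 x 5^{2} = 150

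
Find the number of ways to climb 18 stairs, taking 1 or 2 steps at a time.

Let f(n) be the number of climbs. Removing the last move (1 or 2 steps) gives f(n) = f(n-1) + f(n-2); base cases f(1)=1, f(2)=2.
Computing successive values: f(1)=1, f(2)=2, f(3)=3, f(4)=5, f(5)=8, f(6)=13, f(7)=21, f(8)=34, f(9)=55, f(10)=89, f(11)=144, f(12)=233, f(13)=377, f(14)=610, f(15)=987, f(16)=1597, f(17)=2584, f(18)=4181.

Final answer: 4181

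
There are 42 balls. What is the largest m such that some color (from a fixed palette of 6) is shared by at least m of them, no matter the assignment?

There are 6 possible values for color (from a fixed palette of 6). With 42 balls and 6 categories, by pigeonhole: ceiling(42/6).

Final answer: 7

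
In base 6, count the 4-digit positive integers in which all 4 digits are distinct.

The leading digit has 5 choices (anything but zero); the next has 5 (anything but the first), then 4, and so on, one fewer each time.
Total: 5 x 5 x 4 x 3.

Final answer: 300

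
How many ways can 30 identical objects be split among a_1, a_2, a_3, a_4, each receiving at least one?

Substitute a'_i = a_i - 1 (so a'_i >= 0). Then sum a'_i = 30 - 4 = 26.
Stars and bars: C(26+4-1, 4-1) = C(29,3).

Final answer: C(29,3) = 3654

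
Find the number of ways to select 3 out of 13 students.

C(13,3) = 13!/(3! x (13-3)!).

Final answer: C(13,3) = 286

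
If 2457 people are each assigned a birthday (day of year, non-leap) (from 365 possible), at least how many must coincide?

There are 365 possible values for birthday (day of year, non-leap). With 2457 people and 365 categories, by pigeonhole: ceiling(2457/365).

Final answer: 7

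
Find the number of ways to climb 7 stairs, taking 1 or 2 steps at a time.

Let f(n) be the number of climbs. Removing the last move (1 or 2 steps) gives f(n) = f(n-1) + f(n-2); base cases f(1)=1, f(2)=2.
Iterating the recurrence: f(1)=1, f(2)=2, f(3)=3, f(4)=5, f(5)=8, f(6)=13, f(7)=21.

Final answer: 21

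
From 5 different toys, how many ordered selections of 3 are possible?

P(5,3) = 5!/(5-3)! = 5!/2!.

Final answer: P(5,3) = 60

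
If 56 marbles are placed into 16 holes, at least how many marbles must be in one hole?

By the pigeonhole principle: ceiling(56/16).

Final answer: 4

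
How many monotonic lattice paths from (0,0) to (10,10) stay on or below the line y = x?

Total monotonic paths to (10,10): C(20,10) = 184756.
A path is bad iff it touches y = x + 1; reflecting its initial segment maps bad paths bijectively onto all paths to (9,11), of which there are C(20,11) = 167960.
Valid Dyck paths: 184756 - 167960.
(Check: C(20,10) - C(20,11) = C(20,10)/11, the Catalan number C_{10}.)

Final answer: C_{10} = 16796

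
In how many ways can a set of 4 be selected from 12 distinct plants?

C(12,4) = 12!/(4! x 8!).

Final answer: \binom{12}{4} = 495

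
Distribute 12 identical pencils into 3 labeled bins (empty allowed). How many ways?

Stars and bars: C(n+k-1, k-1) = C(14,2).

Final answer: C(14,2) = 91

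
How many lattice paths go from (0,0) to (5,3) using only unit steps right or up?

Each path has 5 right steps and 3 up steps in some order (8 steps total).
Choose which 3 of the 8 steps are up: C(8,3).

Final answer: C(8,3) = 56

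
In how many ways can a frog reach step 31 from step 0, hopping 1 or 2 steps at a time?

Condition on the final move: it is a 1-step (f(n-1) ways to get there) or a 2-step (f(n-2) ways), so f(n) = f(n-1) + f(n-2), with f(1)=1, f(2)=2.
Iterating the recurrence: f(1)=1, f(2)=2, f(3)=3, f(4)=5, f(5)=8, f(6)=13, f(7)=21, f(8)=34, f(9)=55, f(10)=89, f(11)=144, f(12)=233, f(13)=377, f(14)=610, f(15)=987, f(16)=1597, f(17)=2584, f(18)=4181, f(19)=6765, f(20)=10946, f(21)=17711, f(22)=28657, f(23)=46368, f(24)=75025, f(25)=121393, f(26)=196418, f(27)=317811, f(28)=514229, f(29)=832040, f(30)=1346269, f(31)=2178309.

Final answer: 2178309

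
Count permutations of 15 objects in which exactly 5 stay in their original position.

Choose which 5 elements are fixed: C(15,5) = 3003.
Derange the remaining 10 using D(j) = (j-1)(D(j-1) + D(j-2)), D(0)=1, D(1)=0: D(2)=1, D(3)=2, D(4)=9, D(5)=44, D(6)=265, D(7)=1854, D(8)=14833, D(9)=133496, D(10)=1334961.
Total: 3003 x 1334961.

Final answer: C(15,5) D(10) = 4008887883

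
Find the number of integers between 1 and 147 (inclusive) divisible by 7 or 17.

Multiples of 7: 21. Multiples of 17: 8. Of both (lcm=119): 1.
By inclusion-exclusion: 21 + 8 - 1.

Final answer: 28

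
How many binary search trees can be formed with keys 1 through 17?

The structures are counted by the Catalan number C_n. Here n = 17.
C_n = C(2n,n) - C(2n,n+1), so C_{17} = C(34,17) - C(34,18) = 2333606220 - 2203961430.

Final answer: C_{17} = 129644790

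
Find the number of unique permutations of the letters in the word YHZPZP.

Letters (H:1, P:2, Y:1, Z:2). Total letters: 6.
Permutations = 6!/(2! x 2!).

Final answer: 180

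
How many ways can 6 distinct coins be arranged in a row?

The number of ways to arrange 6 distinct objects is 6!.

Final answer: 6! = 720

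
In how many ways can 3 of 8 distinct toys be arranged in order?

P(8,3) = 8!/(8-3)! = 8!/5!.

Final answer: P(8,3) = 336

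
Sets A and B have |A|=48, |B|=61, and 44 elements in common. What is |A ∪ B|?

|A union B| = |A| + |B| - |A intersect B| = 48 + 61 - 44.

Final answer: 65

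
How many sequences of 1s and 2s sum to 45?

Condition on the final move: it is a 1-step (f(n-1) ways to get there) or a 2-step (f(n-2) ways), so f(n) = f(n-1) + f(n-2), with f(1)=1, f(2)=2.
Iterating the recurrence: f(1)=1, f(2)=2, f(3)=3, f(4)=5, f(5)=8, f(6)=13, f(7)=21, f(8)=34, f(9)=55, f(10)=89, f(11)=144, f(12)=233, f(13)=377, f(14)=610, f(15)=987, f(16)=1597, f(17)=2584, f(18)=4181, f(19)=6765, f(20)=10946, f(21)=17711, f(22)=28657, f(23)=46368, f(24)=75025, f(25)=121393, f(26)=196418, f(27)=317811, f(28)=514229, f(29)=832040, f(30)=1346269, f(31)=2178309, f(32)=3524578, f(33)=5702887, f(34)=9227465, f(35)=14930352, f(36)=24157817, f(37)=39088169, f(38)=63245986, f(39)=102334155, f(40)=165580141, f(41)=267914296, f(42)=433494437, f(43)=701408733, f(44)=1134903170, f(45)=1836311903.

Final answer: 1836311903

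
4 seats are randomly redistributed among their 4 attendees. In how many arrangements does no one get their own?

D(n) = (n-1)(D(n-1) + D(n-2)), D(0)=1, D(1)=0.
D(2) = 1 x (0 + 1) = 1
D(3) = 2 x (1 + 0) = 2
D(4) = 3 x (D(3) + D(2)) = 3 x (2 + 1)

Final answer: D(4) = 9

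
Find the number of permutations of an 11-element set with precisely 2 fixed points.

Choose which 2 elements are fixed: C(11,2) = 55.
Derange the remaining 9 using D(j) = (j-1)(D(j-1) + D(j-2)), D(0)=1, D(1)=0: D(2)=1, D(3)=2, D(4)=9, D(5)=44, D(6)=265, D(7)=1854, D(8)=14833, D(9)=133496.
Total: 55 x 133496.

Final answer: C(11,2) D(9) = 7342280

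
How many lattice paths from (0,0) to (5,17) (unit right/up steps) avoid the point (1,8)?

Total paths to (5,17): C(22,17) = 26334.
Paths through (1,8): C(9,8) x C(13,9) = 6435.
Avoiding (1,8): 26334 - 6435.

Final answer: 19899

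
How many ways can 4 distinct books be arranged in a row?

The number of ways to arrange 4 distinct objects is 4!.

Final answer: 4! = 24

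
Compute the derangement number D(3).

D(n) = (n-1)(D(n-1) + D(n-2)), D(0)=1, D(1)=0.
D(2) = 1 x (0 + 1) = 1
D(3) = 2 x (D(2) + D(1)) = 2 x (1 + 0)

Final answer: D(3) = 2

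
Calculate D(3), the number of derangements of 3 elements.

Use the recurrence D(n) = (n-1)(D(n-1) + D(n-2)) with D(0)=1, D(1)=0.
Building up: D(2)=1.
D(3) = 2 x (D(2) + D(1)) = 2 x (1 + 0).

Final answer: D(3) = 2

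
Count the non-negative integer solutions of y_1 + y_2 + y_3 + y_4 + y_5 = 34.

Stars and bars with 34 stars and 4 bars:
C(34+5-1, 5-1) = C(38,4).

Final answer: C(38,4) = 73815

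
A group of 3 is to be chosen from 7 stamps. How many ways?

C(7,3) = 7!/(3! x (7-3)!).

Final answer: C(7,3) = 35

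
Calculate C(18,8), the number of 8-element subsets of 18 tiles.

C(18,8) = 18!/(8! x (18-8)!).

Final answer: C(18,8) = 43758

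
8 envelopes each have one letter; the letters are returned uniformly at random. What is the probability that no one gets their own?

Use the recurrence D(n) = (n-1)(D(n-1) + D(n-2)) with D(0)=1, D(1)=0.
Building up: D(2)=1, D(3)=2, D(4)=9, D(5)=44, D(6)=265, D(7)=1854, D(8)=14833.
Total arrangements: 8! = 40320.
Probability = D(8)/8! = 2119/5760.

Final answer: D(8)/8! = 14833/40320 = 0.367882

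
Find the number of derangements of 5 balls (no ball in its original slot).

Use the recurrence D(n) = (n-1)(D(n-1) + D(n-2)) with D(0)=1, D(1)=0.
D(2) = 1 x (0 + 1) = 1
D(3) = 2 x (1 + 0) = 2
D(4) = 3 x (2 + 1) = 9
D(5) = 4 x (D(4) + D(3)) = 4 x (9 + 2)

Final answer: D(5) = 44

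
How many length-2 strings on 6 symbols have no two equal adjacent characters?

First character: 6 choices. Each subsequent: 5 choices (must differ from the previous one).
Total: 6 x 5^1.

Final answer: 6 x 5^{1} = 30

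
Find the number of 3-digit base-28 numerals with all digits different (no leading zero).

The leading digit has 27 choices (anything but zero); the next has 27 (anything but the first), then 26, and so on, one fewer each time.
Total: 27 x 27 x 26.

Final answer: 18954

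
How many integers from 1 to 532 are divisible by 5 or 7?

Multiples of 5: 106. Multiples of 7: 76. Of both (lcm=35): 15.
By inclusion-exclusion: 106 + 76 - 15.

Final answer: 167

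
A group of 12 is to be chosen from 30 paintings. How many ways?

C(30,12) = 30!/(12! x 18!).

Final answer: \binom{30}{12} = 86493225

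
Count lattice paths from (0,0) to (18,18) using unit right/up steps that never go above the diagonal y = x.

Total monotonic paths to (18,18): C(36,18) = 9075135300.
Paths that cross above y=x (reflection bijection): C(36,19) = 8597496600.
Valid Dyck paths: 9075135300 - 8597496600.
(Check: C(36,18) - C(36,19) = C(36,18)/19, the Catalan number C_{18}.)

Final answer: C_{18} = 477638700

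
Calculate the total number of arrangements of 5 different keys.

The number of ways to arrange 5 distinct objects is 5!.

Final answer: 5! = 120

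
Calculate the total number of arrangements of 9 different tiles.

The number of ways to arrange 9 distinct objects is 9!.

Final answer: 9! = 362880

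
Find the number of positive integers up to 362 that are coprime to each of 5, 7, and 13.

|div by 5|=72, |div by 7|=51, |div by 13|=27.
|div by 5&7|=10, |div by 5&13|=5, |div by 7&13|=3, |div by all|=0.
By inclusion-exclusion, divisible by at least one: 72+51+27-10-5-3+0 = 132.
Not divisible by any: 362 - 132.

Final answer: 230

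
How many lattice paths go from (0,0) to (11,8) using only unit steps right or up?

Each path has 11 right steps and 8 up steps in some order (19 steps total).
Choose which 8 of the 19 steps are up: C(19,8).

Final answer: C(19,8) = 75582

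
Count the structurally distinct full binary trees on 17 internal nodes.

This is a standard Catalan-number count: the answer is C_n. Here n = 17.
C_n = C(2n,n) - C(2n,n+1), so C_{17} = C(34,17) - C(34,18) = 2333606220 - 2203961430.

Final answer: C_{17} = 129644790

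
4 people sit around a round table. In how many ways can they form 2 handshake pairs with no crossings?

The structures are counted by the Catalan number C_n. Here n = 4/2 = 2.
C_n = C(2n,n) - C(2n,n+1), so C_{2} = C(4,2) - C(4,3) = 6 - 4.

Final answer: C_{2} = 2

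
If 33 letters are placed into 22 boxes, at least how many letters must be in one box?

By the pigeonhole principle: ceiling(33/22).

Final answer: 2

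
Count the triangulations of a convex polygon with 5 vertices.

This is counted by the nth Catalan number C_n. Here n = 5 - 2 = 3.
C_n = C(2n,n)/(n+1), so C_{3} = C(6,3)/4 = 20/4.

Final answer: C_{3} = 5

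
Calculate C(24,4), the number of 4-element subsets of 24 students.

C(24,4) = 24!/(4! x 20!).

Final answer: \binom{24}{4} = 10626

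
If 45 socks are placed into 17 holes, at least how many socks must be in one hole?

By the pigeonhole principle: ceiling(45/17).

Final answer: 3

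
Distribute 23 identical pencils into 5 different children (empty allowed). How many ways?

Stars and bars: C(n+k-1, k-1) = C(27,4).

Final answer: C(27,4) = 17550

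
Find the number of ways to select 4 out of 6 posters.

C(6,4) = 6!/(4! x (6-4)!).

Final answer: C(6,4) = 15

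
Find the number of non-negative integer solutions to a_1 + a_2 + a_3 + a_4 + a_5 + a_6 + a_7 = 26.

Stars and bars with 26 stars and 6 bars:
C(26+7-1, 7-1) = C(32,6).

Final answer: C(32,6) = 906192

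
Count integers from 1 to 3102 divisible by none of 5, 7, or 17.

|div by 5|=620, |div by 7|=443, |div by 17|=182.
|div by 5&7|=88, |div by 5&17|=36, |div by 7&17|=26, |div by all|=5.
By inclusion-exclusion, divisible by at least one: 620+443+182-88-36-26+5 = 1100.
Not divisible by any: 3102 - 1100.

Final answer: 2002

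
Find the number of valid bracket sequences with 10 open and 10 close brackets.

The structures are counted by the Catalan number C_n. Here n = 10 (pairs).
C_n = (2n)!/(n!(n+1)!), so C_{10} = 20!/(10! x 11!) = C(20,10)/11 = 184756/11.

Final answer: C_{10} = 16796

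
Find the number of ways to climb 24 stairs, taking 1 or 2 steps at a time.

Let f(n) be the number of climbs. Removing the last move (1 or 2 steps) gives f(n) = f(n-1) + f(n-2); base cases f(1)=1, f(2)=2.
Building up term by term: f(1)=1, f(2)=2, f(3)=3, f(4)=5, f(5)=8, f(6)=13, f(7)=21, f(8)=34, f(9)=55, f(10)=89, f(11)=144, f(12)=233, f(13)=377, f(14)=610, f(15)=987, f(16)=1597, f(17)=2584, f(18)=4181, f(19)=6765, f(20)=10946, f(21)=17711, f(22)=28657, f(23)=46368, f(24)=75025.

Final answer: 75025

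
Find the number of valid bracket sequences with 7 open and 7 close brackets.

The structures are counted by the Catalan number C_n. Here n = 7 (pairs).
Using C_0 = 1 and C_(k+1) = C_k x 2(2k+1)/(k+2), build up term by term: C_1=1, C_2=2, C_3=5, C_4=14, C_5=42, C_6=132, C_7=429.

Final answer: C_{7} = 429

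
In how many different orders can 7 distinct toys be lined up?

The number of ways to arrange 7 distinct objects is 7!.

Final answer: 7! = 5040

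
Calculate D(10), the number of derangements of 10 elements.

Derangements satisfy D(n) = (n-1)(D(n-1) + D(n-2)), starting from D(0)=1, D(1)=0.
Building up: D(2)=1, D(3)=2, D(4)=9, D(5)=44, D(6)=265, D(7)=1854, D(8)=14833, D(9)=133496.
D(10) = 9 x (D(9) + D(8)) = 9 x (133496 + 14833).

Final answer: D(10) = 1334961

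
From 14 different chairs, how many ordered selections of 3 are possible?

P(14,3) = 14!/(14-3)! = 14!/11!.

Final answer: P(14,3) = 2184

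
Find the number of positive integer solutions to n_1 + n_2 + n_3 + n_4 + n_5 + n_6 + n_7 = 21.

Substitute n'_i = n_i - 1 (so n'_i >= 0). Then sum n'_i = 21 - 7 = 14.
Stars and bars: C(14+7-1, 7-1) = C(20,6).

Final answer: C(20,6) = 38760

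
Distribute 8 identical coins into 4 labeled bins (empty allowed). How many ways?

Stars and bars: C(n+k-1, k-1) = C(11,3).

Final answer: C(11,3) = 165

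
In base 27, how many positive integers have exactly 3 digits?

Leading digit: 26 options (nonzero). Other 2 digit(s): 27 options each.
Total: 26 x 27^2.

Final answer: 18954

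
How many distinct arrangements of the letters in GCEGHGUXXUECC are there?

Letters (C:3, E:2, G:3, H:1, U:2, X:2). Total letters: 13.
Permutations = 13!/(3! x 3! x 2! x 2! x 2!).

Final answer: 21621600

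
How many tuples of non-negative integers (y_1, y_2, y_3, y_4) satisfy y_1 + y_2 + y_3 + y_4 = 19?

Stars and bars with 19 stars and 3 bars:
C(19+4-1, 4-1) = C(22,3).

Final answer: C(22,3) = 1540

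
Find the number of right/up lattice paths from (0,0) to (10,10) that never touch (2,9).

Total paths to (10,10): C(20,10) = 184756.
Paths through (2,9): C(11,9) x C(9,1) = 495.
Avoiding (2,9): 184756 - 495.

Final answer: 184261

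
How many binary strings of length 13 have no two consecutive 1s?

Classify by the final bit: ...0 gives a(n-1) strings, ...01 gives a(n-2) strings. Thus a(n) = a(n-1) + a(n-2) with a(1)=2, a(2)=3.
Computing successive values: a(1)=2, a(2)=3, a(3)=5, a(4)=8, a(5)=13, a(6)=21, a(7)=34, a(8)=55, a(9)=89, a(10)=144, a(11)=233, a(12)=377, a(13)=610.

Final answer: 610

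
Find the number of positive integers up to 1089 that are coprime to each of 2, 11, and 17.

|div by 2|=544, |div by 11|=99, |div by 17|=64.
|div by 2&11|=49, |div by 2&17|=32, |div by 11&17|=5, |div by all|=2.
By inclusion-exclusion, divisible by at least one: 544+99+64-49-32-5+2 = 623.
Not divisible by any: 1089 - 623.

Final answer: 466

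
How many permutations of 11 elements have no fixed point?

Use the recurrence D(n) = (n-1)(D(n-1) + D(n-2)) with D(0)=1, D(1)=0.
D(2) = 1 x (0 + 1) = 1
D(3) = 2 x (1 + 0) = 2
D(4) = 3 x (2 + 1) = 9
D(5) = 4 x (9 + 2) = 44
D(6) = 5 x (44 + 9) = 265
D(7) = 6 x (265 + 44) = 1854
D(8) = 7 x (1854 + 265) = 14833
D(9) = 8 x (14833 + 1854) = 133496
D(10) = 9 x (133496 + 14833) = 1334961
D(11) = 10 x (D(10) + D(9)) = 10 x (1334961 + 133496)

Final answer: D(11) = 14684570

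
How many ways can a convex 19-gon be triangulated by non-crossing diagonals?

The structures are counted by the Catalan number C_n. Here n = 19 - 2 = 17.
C_n = C(2n,n) - C(2n,n+1), so C_{17} = C(34,17) - C(34,18) = 2333606220 - 2203961430.

Final answer: C_{17} = 129644790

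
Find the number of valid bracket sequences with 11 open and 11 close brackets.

This is counted by the nth Catalan number C_n. Here n = 11 (pairs).
C_n = C(2n,n)/(n+1), so C_{11} = C(22,11)/12 = 705432/12.

Final answer: C_{11} = 58786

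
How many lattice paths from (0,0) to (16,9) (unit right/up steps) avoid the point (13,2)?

Total paths to (16,9): C(25,9) = 2042975.
Paths through (13,2): C(15,2) x C(10,7) = 12600.
Avoiding (13,2): 2042975 - 12600.

Final answer: 2030375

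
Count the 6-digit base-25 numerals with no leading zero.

Leading digit: 24 options (nonzero). Other 5 digit(s): 25 options each.
Total: 24 x 25^5.

Final answer: 234375000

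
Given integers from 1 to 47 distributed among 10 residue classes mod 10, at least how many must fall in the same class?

By pigeonhole with 47 objects and 10 categories: ceiling(47/10).

Final answer: 5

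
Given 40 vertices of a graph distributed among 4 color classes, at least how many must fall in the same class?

By pigeonhole with 40 objects and 4 categories: ceiling(40/4).

Final answer: 10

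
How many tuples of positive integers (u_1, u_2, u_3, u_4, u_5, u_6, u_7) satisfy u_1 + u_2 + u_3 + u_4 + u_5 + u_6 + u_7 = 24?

Substitute u'_i = u_i - 1 (so u'_i >= 0). Then sum u'_i = 24 - 7 = 17.
Stars and bars: C(17+7-1, 7-1) = C(23,6).

Final answer: C(23,6) = 100947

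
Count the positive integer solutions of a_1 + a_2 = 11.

Substitute a'_i = a_i - 1 (so a'_i >= 0). Then sum a'_i = 11 - 2 = 9.
Stars and bars: C(9+2-1, 2-1) = C(10,1).

Final answer: C(10,1) = 10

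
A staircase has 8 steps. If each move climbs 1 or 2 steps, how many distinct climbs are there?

Let f(n) count the ways. The last step is size 1 or 2, so f(n) = f(n-1) + f(n-2) with f(1)=1, f(2)=2.
Computing successive values: f(1)=1, f(2)=2, f(3)=3, f(4)=5, f(5)=8, f(6)=13, f(7)=21, f(8)=34.

Final answer: 34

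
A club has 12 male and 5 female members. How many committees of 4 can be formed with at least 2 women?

Sum over valid woman counts:
C(5,2)C(12,2) = 660
C(5,3)C(12,1) = 120
C(5,4)C(12,0) = 5
Total: 660 + 120 + 5.

Final answer: 785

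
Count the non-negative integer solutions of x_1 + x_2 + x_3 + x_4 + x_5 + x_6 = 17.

Stars and bars with 17 stars and 5 bars:
C(17+6-1, 6-1) = C(22,5).

Final answer: C(22,5) = 26334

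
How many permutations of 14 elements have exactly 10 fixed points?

Choose which 10 elements are fixed: C(14,10) = 1001.
Derange the remaining 4 using D(j) = (j-1)(D(j-1) + D(j-2)), D(0)=1, D(1)=0: D(2)=1, D(3)=2, D(4)=9.
Total: 1001 x 9.

Final answer: C(14,10) D(4) = 9009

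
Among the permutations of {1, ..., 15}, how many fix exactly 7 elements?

Choose which 7 elements are fixed: C(15,7) = 6435.
Derange the remaining 8 using D(j) = (j-1)(D(j-1) + D(j-2)), D(0)=1, D(1)=0: D(2)=1, D(3)=2, D(4)=9, D(5)=44, D(6)=265, D(7)=1854, D(8)=14833.
Total: 6435 x 14833.

Final answer: C(15,7) D(8) = 95450355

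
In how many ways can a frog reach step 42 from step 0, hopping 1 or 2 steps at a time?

Let f(n) be the number of climbs. Removing the last move (1 or 2 steps) gives f(n) = f(n-1) + f(n-2); base cases f(1)=1, f(2)=2.
Iterating the recurrence: f(1)=1, f(2)=2, f(3)=3, f(4)=5, f(5)=8, f(6)=13, f(7)=21, f(8)=34, f(9)=55, f(10)=89, f(11)=144, f(12)=233, f(13)=377, f(14)=610, f(15)=987, f(16)=1597, f(17)=2584, f(18)=4181, f(19)=6765, f(20)=10946, f(21)=17711, f(22)=28657, f(23)=46368, f(24)=75025, f(25)=121393, f(26)=196418, f(27)=317811, f(28)=514229, f(29)=832040, f(30)=1346269, f(31)=2178309, f(32)=3524578, f(33)=5702887, f(34)=9227465, f(35)=14930352, f(36)=24157817, f(37)=39088169, f(38)=63245986, f(39)=102334155, f(40)=165580141, f(41)=267914296, f(42)=433494437.

Final answer: 433494437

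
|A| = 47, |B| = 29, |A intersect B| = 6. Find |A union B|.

|A union B| = |A| + |B| - |A intersect B| = 47 + 29 - 6.

Final answer: 70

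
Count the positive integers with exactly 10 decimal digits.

These are the integers in [10^9, 10^10), so the count is 10^10 - 10^9 = 9 x 10^9.

Final answer: 9000000000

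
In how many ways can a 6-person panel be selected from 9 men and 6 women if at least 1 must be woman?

Sum over valid woman counts:
C(6,1)C(9,5) = 756
C(6,2)C(9,4) = 1890
C(6,3)C(9,3) = 1680
C(6,4)C(9,2) = 540
C(6,5)C(9,1) = 54
C(6,6)C(9,0) = 1
Total: 756 + 1890 + 1680 + 540 + 54 + 1.

Final answer: 4921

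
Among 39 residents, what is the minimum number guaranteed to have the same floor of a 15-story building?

There are 15 possible values for floor of a 15-story building. With 39 residents and 15 categories, by pigeonhole: ceiling(39/15).

Final answer: 3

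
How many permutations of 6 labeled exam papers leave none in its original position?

Use the recurrence D(n) = (n-1)(D(n-1) + D(n-2)) with D(0)=1, D(1)=0.
D(2) = 1 x (0 + 1) = 1
D(3) = 2 x (1 + 0) = 2
D(4) = 3 x (2 + 1) = 9
D(5) = 4 x (9 + 2) = 44
D(6) = 5 x (D(5) + D(4)) = 5 x (44 + 9)

Final answer: D(6) = 265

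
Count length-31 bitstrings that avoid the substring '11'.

A valid string ends in 0 (append to any length-(n-1) valid string) or in 01 (append to any length-(n-2) valid string), so a(n) = a(n-1) + a(n-2) with a(1)=2, a(2)=3.
Iterating the recurrence: a(1)=2, a(2)=3, a(3)=5, a(4)=8, a(5)=13, a(6)=21, a(7)=34, a(8)=55, a(9)=89, a(10)=144, a(11)=233, a(12)=377, a(13)=610, a(14)=987, a(15)=1597, a(16)=2584, a(17)=4181, a(18)=6765, a(19)=10946, a(20)=17711, a(21)=28657, a(22)=46368, a(23)=75025, a(24)=121393, a(25)=196418, a(26)=317811, a(27)=514229, a(28)=832040, a(29)=1346269, a(30)=2178309, a(31)=3524578.

Final answer: 3524578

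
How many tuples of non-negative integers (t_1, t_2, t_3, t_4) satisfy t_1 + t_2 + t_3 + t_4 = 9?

Stars and bars with 9 stars and 3 bars:
C(9+4-1, 4-1) = C(12,3).

Final answer: C(12,3) = 220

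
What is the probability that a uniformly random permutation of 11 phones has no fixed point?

Use the recurrence D(n) = (n-1)(D(n-1) + D(n-2)) with D(0)=1, D(1)=0.
Building up: D(2)=1, D(3)=2, D(4)=9, D(5)=44, D(6)=265, D(7)=1854, D(8)=14833, D(9)=133496, D(10)=1334961, D(11)=14684570.
Total arrangements: 11! = 39916800.
Probability = D(11)/11! = 1468457/3991680.

Final answer: D(11)/11! = 14684570/39916800 = 0.367879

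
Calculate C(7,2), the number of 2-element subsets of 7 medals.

C(7,2) = 7!/(2! x (7-2)!).

Final answer: C(7,2) = 21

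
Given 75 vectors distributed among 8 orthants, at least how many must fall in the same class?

By pigeonhole with 75 objects and 8 categories: ceiling(75/8).

Final answer: 10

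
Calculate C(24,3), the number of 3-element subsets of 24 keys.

C(24,3) = 24!/(3! x 21!).

Final answer: \binom{24}{3} = 2024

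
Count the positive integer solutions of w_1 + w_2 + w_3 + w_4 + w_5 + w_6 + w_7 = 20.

Substitute w'_i = w_i - 1 (so w'_i >= 0). Then sum w'_i = 20 - 7 = 13.
Stars and bars: C(13+7-1, 7-1) = C(19,6).

Final answer: C(19,6) = 27132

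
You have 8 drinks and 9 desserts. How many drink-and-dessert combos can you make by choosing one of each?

By the multiplication principle: 8 x 9.

Final answer: 72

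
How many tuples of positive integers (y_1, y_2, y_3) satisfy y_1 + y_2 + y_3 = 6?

Substitute y'_i = y_i - 1 (so y'_i >= 0). Then sum y'_i = 6 - 3 = 3.
Stars and bars: C(3+3-1, 3-1) = C(5,2).

Final answer: C(5,2) = 10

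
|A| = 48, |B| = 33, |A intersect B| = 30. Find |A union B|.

|A union B| = |A| + |B| - |A intersect B| = 48 + 33 - 30.

Final answer: 51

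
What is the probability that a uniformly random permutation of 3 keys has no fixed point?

Derangements satisfy D(n) = (n-1)(D(n-1) + D(n-2)), starting from D(0)=1, D(1)=0.
Building up: D(2)=1, D(3)=2.
Total arrangements: 3! = 6.
Probability = D(3)/3! = 1/3.

Final answer: D(3)/3! = 2/6 = 0.333333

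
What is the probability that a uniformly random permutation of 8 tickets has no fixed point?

D(n) = (n-1)(D(n-1) + D(n-2)), D(0)=1, D(1)=0.
Building up: D(2)=1, D(3)=2, D(4)=9, D(5)=44, D(6)=265, D(7)=1854, D(8)=14833.
Total arrangements: 8! = 40320.
Probability = D(8)/8! = 2119/5760.

Final answer: D(8)/8! = 14833/40320 = 0.367882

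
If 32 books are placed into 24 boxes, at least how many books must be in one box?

By the pigeonhole principle: ceiling(32/24).

Final answer: 2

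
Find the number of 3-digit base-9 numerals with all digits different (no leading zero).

The leading digit has 8 choices (anything but zero); the next has 8 (anything but the first), then 7, and so on, one fewer each time.
Total: 8 x 8 x 7.

Final answer: 448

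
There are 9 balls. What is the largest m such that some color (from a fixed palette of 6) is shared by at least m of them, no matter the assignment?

There are 6 possible values for color (from a fixed palette of 6). With 9 balls and 6 categories, by pigeonhole: ceiling(9/6).

Final answer: 2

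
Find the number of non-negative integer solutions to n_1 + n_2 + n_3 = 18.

Stars and bars with 18 stars and 2 bars:
C(18+3-1, 3-1) = C(20,2).

Final answer: C(20,2) = 190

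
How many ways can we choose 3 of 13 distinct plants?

C(13,3) = 13!/(3! x (13-3)!).

Final answer: C(13,3) = 286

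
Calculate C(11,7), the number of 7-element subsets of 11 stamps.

C(11,7) = 11!/(7! x (11-7)!).

Final answer: C(11,7) = 330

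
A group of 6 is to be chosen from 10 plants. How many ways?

C(10,6) = 10!/(6! x 4!).

Final answer: \binom{10}{6} = 210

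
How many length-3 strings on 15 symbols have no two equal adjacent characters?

Let g(n) count such strings. g(1) = 15, and each valid string of length n-1 extends in 14 ways (any symbol but the last), so g(n) = 14 g(n-1).
Total: g(3) = 15 x 14^2.

Final answer: 15 x 14^{2} = 2940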